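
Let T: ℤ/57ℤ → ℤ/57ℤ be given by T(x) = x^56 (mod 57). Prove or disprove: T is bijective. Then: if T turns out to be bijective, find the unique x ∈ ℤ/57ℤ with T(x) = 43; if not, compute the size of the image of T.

20

T(8): Repeated squaring mod 57: 8^1 ≡ 8, 8^2 ≡ 8² = 64 ≡ 7, 8^4 ≡ 7² = 49, 8^8 ≡ 49² = 2401 ≡ 7, 8^16 ≡ 7² = 49, 8^32 ≡ 49² = 2401 ≡ 7. Since 56 = 32 + 16 + 8, 8^56 ≡ 7·49·7: 7·49 = 343 ≡ 1, then 1·7 = 7. So 8^56 ≡ 7 (mod 57).
T(11): Repeated squaring mod 57: 11^1 ≡ 11, 11^2 ≡ 11² = 121 ≡ 7, 11^4 ≡ 7² = 49, 11^8 ≡ 49² = 2401 ≡ 7, 11^16 ≡ 7² = 49, 11^32 ≡ 49² = 2401 ≡ 7. Since 56 = 32 + 16 + 8, 11^56 ≡ 7·49·7: 7·49 = 343 ≡ 1, then 1·7 = 7. So 11^56 ≡ 7 (mod 57).
So T(8) = T(11) = 7 while 8 ≠ 11, hence T is not injective, hence not bijective.
Since T is not bijective, we determine |image(T)|. Computing x^56 mod 57 for each x (by repeated squaring, reducing mod 57 at every step), the values T(0), T(1), …, T(56) are: 0, 1, 4, 9, 16, 25, 36, 49, 7, 24, 43, 7, 30, 55, 25, 54, 28, 4, 39, 19, 1, 42, 28, 16, 6, 55, 49, 45, 43, 43, 45, 49, 55, 6, 16, 28, 42, 1, 19, 39, 4, 28, 54, 25, 55, 30, 7, 43, 24, 7, 49, 36, 25, 16, 9, 4, 1.
The distinct values are {0, 1, 4, 6, 7, 9, 16, 19, 24, 25, 28, 30, 36, 39, 42, 43, 45, 49, 54, 55}; there are 20 of them.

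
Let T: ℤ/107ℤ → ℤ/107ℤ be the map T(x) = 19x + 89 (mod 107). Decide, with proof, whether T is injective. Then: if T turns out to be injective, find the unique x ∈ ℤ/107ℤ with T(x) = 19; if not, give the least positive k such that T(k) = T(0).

47

Recall that T is injective if T(x_1) = T(x_2) implies x_1 = x_2.
If T(x_1) = T(x_2), then 19x_1 ≡ 19x_2 (mod 107). Because gcd(19, 107) = 1, we may cancel 19 to get x_1 ≡ x_2 (mod 107).
Thus T is injective.
We now compute 19⁻¹ mod 107 explicitly. Euclid's algorithm: 107 = 5·19 + 12, 19 = 1·12 + 7, 12 = 1·7 + 5, 7 = 1·5 + 2, 5 = 2·2 + 1; back-substituting gives 1 = 62·19 − 11·107, so 19⁻¹ ≡ 62 (mod 107).
Since T is injective, we compute T⁻¹(19): solve 19x + 89 ≡ 19 (mod 107), i.e. 19x ≡ 37 (mod 107).
Multiplying by 19⁻¹ = 62 gives x ≡ 62·37 = 2294 = 21·107 + 47 ≡ 47 (mod 107).
Check: T(47) = 19·47 + 89 = 982 = 9·107 + 19 ≡ 19 (mod 107).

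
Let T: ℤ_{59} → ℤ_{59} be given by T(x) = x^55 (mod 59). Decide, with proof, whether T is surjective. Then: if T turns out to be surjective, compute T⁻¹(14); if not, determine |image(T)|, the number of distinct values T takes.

Since 59 is prime, the nonzero elements of ℤ_{59} form a cyclic group of order 58.
As gcd(55, 58) = 1, raising to the 55th power is a bijection on this group: if u^55 ≡ v^55 then (uv^{−1})^55 = 1, and the only element of order dividing gcd(55, 58) = 1 is 1, so u = v.
With T(0) = 0 this makes T injective on all of ℤ_{59}, hence bijective (finite equal-size domain and codomain). In particular T is surjective.
Since T is surjective, we find the preimage of 14. The inverse of x ↦ x^55 on (ℤ_{59})^× is x ↦ x^19, because 55·19 = 1045 = 18·58 + 1 ≡ 1 (mod 58) and x^{58} = 1 for x ≠ 0 (Fermat). So T⁻¹(14) = 14^19 mod 59.
Repeated squaring mod 59: 14^1 ≡ 14, 14^2 ≡ 14² = 196 ≡ 19, 14^4 ≡ 19² = 361 ≡ 7, 14^8 ≡ 7² = 49, 14^16 ≡ 49² = 2401 ≡ 41. Since 19 = 16 + 2 + 1, 14^19 ≡ 41·19·14: 41·19 = 779 ≡ 12, then 12·14 = 168 ≡ 50. So 14^19 ≡ 50 (mod 59).
Hence T⁻¹(14) = 50.

50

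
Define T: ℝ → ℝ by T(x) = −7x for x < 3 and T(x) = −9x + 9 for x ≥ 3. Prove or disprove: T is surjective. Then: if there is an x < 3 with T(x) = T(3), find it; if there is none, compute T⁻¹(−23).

Both pieces are strictly decreasing (slopes −7 and −9), so each is injective on its own interval.
The left piece maps (−∞, 3) onto (−21, ∞); the right piece maps [3, ∞) onto (−∞, −18].
The union (−21, ∞) ∪ (−∞, −18] covers ℝ, so T is surjective.
For the follow-up: the images overlap, so an x < 3 with T(x) = T(3) exists. T(3) = −18; solving −7x = −18 for x < 3 gives x = (−18 − 0)/(−7) = 18/7.

18/7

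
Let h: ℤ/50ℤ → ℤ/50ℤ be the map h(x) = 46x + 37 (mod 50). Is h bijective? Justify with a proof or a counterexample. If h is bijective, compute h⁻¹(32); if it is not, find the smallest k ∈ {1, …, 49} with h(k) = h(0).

25

We have gcd(46, 50) = 2 > 1. Taking u = 0 and v = 25: h(0) = 37 and h(25) = 46·25 + 37 = 1187 ≡ 37 (mod 50).
So h(0) = h(25) while 0 ≠ 25, hence h is not injective, hence not bijective.
Since h is not bijective, we find the least positive k with h(k) = h(0): this means 46k ≡ 0 (mod 50), i.e. 50 ∣ 46k. Since gcd(46, 50) = 2, dividing through by 2 this holds exactly when 25 ∣ 23k, and as gcd(23, 25) = 1, exactly when 25 ∣ k.
The smallest positive such k is 25.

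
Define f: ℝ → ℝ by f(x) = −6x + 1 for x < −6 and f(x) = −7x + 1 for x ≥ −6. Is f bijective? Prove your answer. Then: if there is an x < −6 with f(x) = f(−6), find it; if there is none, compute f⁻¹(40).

Both pieces are strictly decreasing (slopes −6 and −7), so each is injective on its own interval.
The left piece maps (−∞, −6) onto (37, ∞); the right piece maps [−6, ∞) onto (−∞, 43].
These images overlap. In particular f(−6) = 43 (right piece), and solving −6x + 1 = 43 on the left piece gives x = −7 < −6.
So f(−7) = f(−6) with −7 ≠ −6, and f is not injective, hence not bijective. This x = −7 is the requested value below −6.

-7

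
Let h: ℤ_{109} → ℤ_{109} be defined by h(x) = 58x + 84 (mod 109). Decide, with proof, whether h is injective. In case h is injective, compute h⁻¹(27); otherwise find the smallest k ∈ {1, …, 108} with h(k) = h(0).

46

Suppose h(x_1) = h(x_2) in ℤ_{109}. Then 58x_1 + 84 ≡ 58x_2 + 84 (mod 109), so 58(x_1 − x_2) ≡ 0 (mod 109).
Since gcd(58, 109) = 1, 58 is invertible modulo 109, thus x_1 − x_2 ≡ 0 (mod 109), i.e. x_1 = x_2.
Thus h is injective.
We now compute 58⁻¹ mod 109 explicitly. Euclid's algorithm: 109 = 1·58 + 51, 58 = 1·51 + 7, 51 = 7·7 + 2, 7 = 3·2 + 1; back-substituting gives 1 = 47·58 − 25·109, so 58⁻¹ ≡ 47 (mod 109).
Since h is injective, we compute h⁻¹(27): solve 58x + 84 ≡ 27 (mod 109), i.e. 58x ≡ 52 (mod 109).
Multiplying by 58⁻¹ = 47 gives x ≡ 47·52 = 2444 = 22·109 + 46 ≡ 46 (mod 109).
Check: h(46) = 58·46 + 84 = 2752 = 25·109 + 27 ≡ 27 (mod 109).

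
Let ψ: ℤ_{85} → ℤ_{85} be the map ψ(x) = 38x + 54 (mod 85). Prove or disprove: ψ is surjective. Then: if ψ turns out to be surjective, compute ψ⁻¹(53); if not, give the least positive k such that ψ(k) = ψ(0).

Since gcd(38, 85) = 1, 38 is invertible modulo 85. Euclid's algorithm: 85 = 2·38 + 9, 38 = 4·9 + 2, 9 = 4·2 + 1; back-substituting gives 1 = 47·38 − 21·85, so 38⁻¹ ≡ 47 (mod 85).
Then y ↦ 47(y − 54) is a two-sided inverse to ψ, so every y ∈ ℤ_{85} has a preimage.
Hence ψ is surjective.
Since ψ is surjective, we compute ψ⁻¹(53): solve 38x + 54 ≡ 53 (mod 85), i.e. 38x ≡ 84 (mod 85).
Multiplying by 38⁻¹ = 47 gives x ≡ 47·84 = 3948 = 46·85 + 38 ≡ 38 (mod 85).
Check: ψ(38) = 38·38 + 54 = 1498 = 17·85 + 53 ≡ 53 (mod 85).

38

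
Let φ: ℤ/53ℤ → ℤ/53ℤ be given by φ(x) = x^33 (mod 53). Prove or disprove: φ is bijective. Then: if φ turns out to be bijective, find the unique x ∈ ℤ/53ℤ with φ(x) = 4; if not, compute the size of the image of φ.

Since 53 is prime, the nonzero elements of ℤ/53ℤ form a cyclic group of order 52.
As gcd(33, 52) = 1, raising to the 33rd power is a bijection on this group: if x_1^33 ≡ x_2^33 then (x_1x_2^{−1})^33 = 1, and the only element of order dividing gcd(33, 52) = 1 is 1, so x_1 = x_2.
With φ(0) = 0 this makes φ injective on all of ℤ/53ℤ, hence bijective (finite equal-size domain and codomain). In particular φ is bijective.
Since φ is bijective, we find the preimage of 4. The inverse of x ↦ x^33 on (ℤ/53ℤ)^× is x ↦ x^41, because 33·41 = 1353 = 26·52 + 1 ≡ 1 (mod 52) and x^{52} = 1 for x ≠ 0 (Fermat). So φ⁻¹(4) = 4^41 mod 53.
Repeated squaring mod 53: 4^1 ≡ 4, 4^2 ≡ 4² = 16, 4^4 ≡ 16² = 256 ≡ 44, 4^8 ≡ 44² = 1936 ≡ 28, 4^16 ≡ 28² = 784 ≡ 42, 4^32 ≡ 42² = 1764 ≡ 15. Since 41 = 32 + 8 + 1, 4^41 ≡ 15·28·4: 15·28 = 420 ≡ 49, then 49·4 = 196 ≡ 37. So 4^41 ≡ 37 (mod 53).
Hence φ⁻¹(4) = 37.

37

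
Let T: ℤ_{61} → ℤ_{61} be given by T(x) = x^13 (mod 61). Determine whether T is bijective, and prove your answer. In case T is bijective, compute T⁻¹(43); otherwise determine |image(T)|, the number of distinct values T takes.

59

Since 61 is prime, the nonzero elements of ℤ_{61} form a cyclic group of order 60.
As gcd(13, 60) = 1, raising to the 13th power is a bijection on this group: if x_1^13 ≡ x_2^13 then (x_1x_2^{−1})^13 = 1, and the only element of order dividing gcd(13, 60) = 1 is 1, so x_1 = x_2.
With T(0) = 0 this makes T injective on all of ℤ_{61}, hence bijective (finite equal-size domain and codomain). In particular T is bijective.
Since T is bijective, we find the preimage of 43. The inverse of x ↦ x^13 on (ℤ_{61})^× is x ↦ x^37, because 13·37 = 481 = 8·60 + 1 ≡ 1 (mod 60) and x^{60} = 1 for x ≠ 0 (Fermat). So T⁻¹(43) = 43^37 mod 61.
Repeated squaring mod 61: 43^1 ≡ 43, 43^2 ≡ 43² = 1849 ≡ 19, 43^4 ≡ 19² = 361 ≡ 56, 43^8 ≡ 56² = 3136 ≡ 25, 43^16 ≡ 25² = 625 ≡ 15, 43^32 ≡ 15² = 225 ≡ 42. Since 37 = 32 + 4 + 1, 43^37 ≡ 42·56·43: 42·56 = 2352 ≡ 34, then 34·43 = 1462 ≡ 59. So 43^37 ≡ 59 (mod 61).
Hence T⁻¹(43) = 59.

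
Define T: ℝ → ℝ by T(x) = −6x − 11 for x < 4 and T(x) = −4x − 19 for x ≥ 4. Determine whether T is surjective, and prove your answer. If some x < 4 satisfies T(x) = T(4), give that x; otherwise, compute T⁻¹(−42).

23/4

Both pieces are strictly decreasing (slopes −6 and −4), so each is injective on its own interval.
The left piece maps (−∞, 4) onto (−35, ∞); the right piece maps [4, ∞) onto (−∞, −35].
These images together cover ℝ, so T is surjective.
Because the two images are disjoint, no x < 4 has T(x) = T(4), so we compute T⁻¹(−42): −42 lies in (−∞, −35], so solve −4x − 19 = −42: x = (−42 + 19)/(−4) = 23/4.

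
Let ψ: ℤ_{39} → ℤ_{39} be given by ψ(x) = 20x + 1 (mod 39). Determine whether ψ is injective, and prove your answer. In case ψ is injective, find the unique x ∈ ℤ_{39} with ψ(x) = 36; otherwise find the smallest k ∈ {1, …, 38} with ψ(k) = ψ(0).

31

If ψ(x_1) = ψ(x_2), then 20x_1 ≡ 20x_2 (mod 39). Because gcd(20, 39) = 1, we may cancel 20 to get x_1 ≡ x_2 (mod 39).
Therefore ψ is injective.
We now compute 20⁻¹ mod 39 explicitly. Euclid's algorithm: 39 = 1·20 + 19, 20 = 1·19 + 1; back-substituting gives 1 = 2·20 − 1·39, so 20⁻¹ ≡ 2 (mod 39).
Since ψ is injective, we compute ψ⁻¹(36): solve 20x + 1 ≡ 36 (mod 39), i.e. 20x ≡ 35 (mod 39).
Multiplying by 20⁻¹ = 2 gives x ≡ 2·35 = 70 = 1·39 + 31 ≡ 31 (mod 39).
Check: ψ(31) = 20·31 + 1 = 621 = 15·39 + 36 ≡ 36 (mod 39).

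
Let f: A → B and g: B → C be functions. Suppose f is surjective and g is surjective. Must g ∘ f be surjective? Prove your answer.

Let c ∈ C. Since g is surjective, there is b ∈ B with g(b) = c. Since f is surjective, there is a ∈ A with f(a) = b.
Then (g ∘ f)(a) = g(b) = c. Hence g ∘ f is surjective.

surjective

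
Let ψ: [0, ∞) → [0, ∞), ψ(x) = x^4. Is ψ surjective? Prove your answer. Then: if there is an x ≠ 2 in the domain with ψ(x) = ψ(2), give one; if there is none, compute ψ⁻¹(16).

For any y ∈ [0, ∞), x = y^{1/4} ∈ [0, ∞) gives ψ(x) = y, so ψ is surjective.
Since x ↦ x^4 is strictly increasing on [0, ∞), it is injective there, so no x ≠ 2 in the domain has ψ(x) = ψ(2). We therefore compute ψ⁻¹(16) = 16^{1/4} = 2 (indeed 2^4 = 16).

2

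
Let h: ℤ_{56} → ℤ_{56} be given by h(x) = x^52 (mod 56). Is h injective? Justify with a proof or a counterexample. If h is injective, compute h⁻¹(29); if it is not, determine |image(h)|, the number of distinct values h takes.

h(6): Repeated squaring mod 56: 6^1 ≡ 6, 6^2 ≡ 6² = 36, 6^4 ≡ 36² = 1296 ≡ 8, 6^8 ≡ 8² = 64 ≡ 8, 6^16 ≡ 8² = 64 ≡ 8, 6^32 ≡ 8² = 64 ≡ 8. Since 52 = 32 + 16 + 4, 6^52 ≡ 8·8·8: 8·8 = 64 ≡ 8, then 8·8 = 64 ≡ 8. So 6^52 ≡ 8 (mod 56).
h(8): Repeated squaring mod 56: 8^1 ≡ 8, 8^2 ≡ 8² = 64 ≡ 8, 8^4 ≡ 8² = 64 ≡ 8, 8^8 ≡ 8² = 64 ≡ 8, 8^16 ≡ 8² = 64 ≡ 8, 8^32 ≡ 8² = 64 ≡ 8. Since 52 = 32 + 16 + 4, 8^52 ≡ 8·8·8: 8·8 = 64 ≡ 8, then 8·8 = 64 ≡ 8. So 8^52 ≡ 8 (mod 56).
So h(6) = h(8) = 8 while 6 ≠ 8, therefore h is not injective.
Since h is not injective, we determine |image(h)|. Computing x^52 mod 56 for each x (by repeated squaring, reducing mod 56 at every step), the values h(0), h(1), …, h(55) are: 0, 1, 16, 25, 32, 9, 8, 49, 8, 9, 32, 25, 16, 1, 0, 1, 16, 25, 32, 9, 8, 49, 8, 9, 32, 25, 16, 1, 0, 1, 16, 25, 32, 9, 8, 49, 8, 9, 32, 25, 16, 1, 0, 1, 16, 25, 32, 9, 8, 49, 8, 9, 32, 25, 16, 1.
The distinct values are {0, 1, 8, 9, 16, 25, 32, 49}; there are 8 of them.

8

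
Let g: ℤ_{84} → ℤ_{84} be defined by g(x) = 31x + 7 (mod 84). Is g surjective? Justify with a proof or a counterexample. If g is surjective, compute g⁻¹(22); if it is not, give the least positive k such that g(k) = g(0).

Recall: surjectivity means every element of the codomain has a preimage under g.
Since gcd(31, 84) = 1, 31 is invertible modulo 84. Euclid's algorithm: 84 = 2·31 + 22, 31 = 1·22 + 9, 22 = 2·9 + 4, 9 = 2·4 + 1; back-substituting gives 1 = 19·31 − 7·84, so 31⁻¹ ≡ 19 (mod 84).
For any y ∈ ℤ_{84}, x = 19(y − 7) mod 84 satisfies g(x) = 31·19(y − 7) + 7 ≡ y (since 31·19 ≡ 1 mod 84). So every y has a preimage.
So g is surjective.
Since g is surjective, we compute g⁻¹(22): solve 31x + 7 ≡ 22 (mod 84), i.e. 31x ≡ 15 (mod 84).
Multiplying by 31⁻¹ = 19 gives x ≡ 19·15 = 285 = 3·84 + 33 ≡ 33 (mod 84).
Check: g(33) = 31·33 + 7 = 1030 = 12·84 + 22 ≡ 22 (mod 84).

33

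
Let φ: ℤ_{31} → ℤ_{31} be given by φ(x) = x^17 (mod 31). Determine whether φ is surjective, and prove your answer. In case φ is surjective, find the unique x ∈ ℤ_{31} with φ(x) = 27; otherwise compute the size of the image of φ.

29

Since 31 is prime, the nonzero elements of ℤ_{31} form a cyclic group of order 30.
As gcd(17, 30) = 1, raising to the 17th power is a bijection on this group: if x_1^17 ≡ x_2^17 then (x_1x_2^{−1})^17 = 1, and the only element of order dividing gcd(17, 30) = 1 is 1, so x_1 = x_2.
With φ(0) = 0 this makes φ injective on all of ℤ_{31}, hence bijective (finite equal-size domain and codomain). In particular φ is surjective.
Since φ is surjective, we find the preimage of 27. The inverse of x ↦ x^17 on (ℤ_{31})^× is x ↦ x^23, because 17·23 = 391 = 13·30 + 1 ≡ 1 (mod 30) and x^{30} = 1 for x ≠ 0 (Fermat). So φ⁻¹(27) = 27^23 mod 31.
Repeated squaring mod 31: 27^1 ≡ 27, 27^2 ≡ 27² = 729 ≡ 16, 27^4 ≡ 16² = 256 ≡ 8, 27^8 ≡ 8² = 64 ≡ 2, 27^16 ≡ 2² = 4. Since 23 = 16 + 4 + 2 + 1, 27^23 ≡ 4·8·16·27: 4·8 = 32 ≡ 1, then 1·16 = 16, then 16·27 = 432 ≡ 29. So 27^23 ≡ 29 (mod 31).
Hence φ⁻¹(27) = 29.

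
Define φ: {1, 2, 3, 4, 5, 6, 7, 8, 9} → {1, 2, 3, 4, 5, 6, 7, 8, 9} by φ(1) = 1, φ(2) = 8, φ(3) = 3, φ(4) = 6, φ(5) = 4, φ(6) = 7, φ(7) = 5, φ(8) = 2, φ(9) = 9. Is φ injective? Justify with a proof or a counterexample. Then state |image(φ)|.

9

The values φ(1), …, φ(9) are 1, 8, 3, 6, 4, 7, 5, 2, 9 — all distinct.
So φ(s) = φ(t) only when s = t, and φ is injective.
The image of φ is {1, 2, 3, 4, 5, 6, 7, 8, 9}, which has 9 elements.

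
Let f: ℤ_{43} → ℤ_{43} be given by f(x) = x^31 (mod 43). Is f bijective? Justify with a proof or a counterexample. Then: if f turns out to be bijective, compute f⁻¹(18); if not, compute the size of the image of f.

28

Since 43 is prime, the nonzero elements of ℤ_{43} form a cyclic group of order 42.
As gcd(31, 42) = 1, raising to the 31st power is a bijection on this group: if x_1^31 ≡ x_2^31 then (x_1x_2^{−1})^31 = 1, and the only element of order dividing gcd(31, 42) = 1 is 1, so x_1 = x_2.
With f(0) = 0 this makes f injective on all of ℤ_{43}, hence bijective (finite equal-size domain and codomain). In particular f is bijective.
Since f is bijective, we find the preimage of 18. The inverse of x ↦ x^31 on (ℤ_{43})^× is x ↦ x^19, because 31·19 = 589 = 14·42 + 1 ≡ 1 (mod 42) and x^{42} = 1 for x ≠ 0 (Fermat). So f⁻¹(18) = 18^19 mod 43.
Repeated squaring mod 43: 18^1 ≡ 18, 18^2 ≡ 18² = 324 ≡ 23, 18^4 ≡ 23² = 529 ≡ 13, 18^8 ≡ 13² = 169 ≡ 40, 18^16 ≡ 40² = 1600 ≡ 9. Since 19 = 16 + 2 + 1, 18^19 ≡ 9·23·18: 9·23 = 207 ≡ 35, then 35·18 = 630 ≡ 28. So 18^19 ≡ 28 (mod 43).
Hence f⁻¹(18) = 28.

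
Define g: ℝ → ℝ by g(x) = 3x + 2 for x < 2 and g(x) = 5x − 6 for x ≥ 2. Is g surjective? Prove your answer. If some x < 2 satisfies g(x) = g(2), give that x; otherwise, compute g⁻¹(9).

2/3

Both pieces are strictly increasing (slopes 3 and 5), so each is injective on its own interval.
The left piece maps (−∞, 2) onto (−∞, 8); the right piece maps [2, ∞) onto [4, ∞).
The union (−∞, 8) ∪ [4, ∞) covers ℝ, so g is surjective.
For the follow-up: the images overlap, so an x < 2 with g(x) = g(2) exists. g(2) = 4; solving 3x + 2 = 4 for x < 2 gives x = (4 − 2)/3 = 2/3.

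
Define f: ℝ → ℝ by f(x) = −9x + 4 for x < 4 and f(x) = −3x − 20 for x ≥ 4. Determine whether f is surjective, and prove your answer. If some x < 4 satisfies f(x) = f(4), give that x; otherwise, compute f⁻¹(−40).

20/3

Both pieces are strictly decreasing (slopes −9 and −3), so each is injective on its own interval.
The left piece maps (−∞, 4) onto (−32, ∞); the right piece maps [4, ∞) onto (−∞, −32].
These images together cover ℝ, so f is surjective.
Because the two images are disjoint, no x < 4 has f(x) = f(4), so we compute f⁻¹(−40): −40 lies in (−∞, −32], so solve −3x − 20 = −40: x = (−40 + 20)/(−3) = 20/3.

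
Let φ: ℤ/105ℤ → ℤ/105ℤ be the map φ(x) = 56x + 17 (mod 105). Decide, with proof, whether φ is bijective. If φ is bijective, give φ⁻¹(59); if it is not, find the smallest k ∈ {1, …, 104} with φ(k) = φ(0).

15

We have gcd(56, 105) = 7 > 1. Taking x_1 = 0 and x_2 = 15: φ(0) = 17 and φ(15) = 56·15 + 17 = 857 ≡ 17 (mod 105).
So φ(0) = φ(15) while 0 ≠ 15, hence φ is not injective, hence not bijective.
Since φ is not bijective, we find the least positive k with φ(k) = φ(0): this means 56k ≡ 0 (mod 105), i.e. 105 ∣ 56k. Since gcd(56, 105) = 7, dividing through by 7 this holds exactly when 15 ∣ 8k, and as gcd(8, 15) = 1, exactly when 15 ∣ k.
The smallest positive such k is 15.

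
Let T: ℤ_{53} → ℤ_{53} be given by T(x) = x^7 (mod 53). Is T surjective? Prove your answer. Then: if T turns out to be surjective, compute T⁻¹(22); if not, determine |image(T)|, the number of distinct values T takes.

2

Since 53 is prime, the nonzero elements of ℤ_{53} form a cyclic group of order 52.
As gcd(7, 52) = 1, raising to the 7th power is a bijection on this group: if x_1^7 ≡ x_2^7 then (x_1x_2^{−1})^7 = 1, and the only element of order dividing gcd(7, 52) = 1 is 1, so x_1 = x_2.
With T(0) = 0 this makes T injective on all of ℤ_{53}, hence bijective (finite equal-size domain and codomain). In particular T is surjective.
Since T is surjective, we find the preimage of 22. The inverse of x ↦ x^7 on (ℤ_{53})^× is x ↦ x^15, because 7·15 = 105 = 2·52 + 1 ≡ 1 (mod 52) and x^{52} = 1 for x ≠ 0 (Fermat). So T⁻¹(22) = 22^15 mod 53.
Repeated squaring mod 53: 22^1 ≡ 22, 22^2 ≡ 22² = 484 ≡ 7, 22^4 ≡ 7² = 49, 22^8 ≡ 49² = 2401 ≡ 16. Since 15 = 8 + 4 + 2 + 1, 22^15 ≡ 16·49·7·22: 16·49 = 784 ≡ 42, then 42·7 = 294 ≡ 29, then 29·22 = 638 ≡ 2. So 22^15 ≡ 2 (mod 53).
Hence T⁻¹(22) = 2.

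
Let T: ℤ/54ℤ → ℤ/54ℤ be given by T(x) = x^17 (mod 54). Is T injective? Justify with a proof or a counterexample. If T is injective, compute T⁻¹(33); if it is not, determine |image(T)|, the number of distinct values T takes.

38

T(0) = 0^17 = 0.
T(6): Repeated squaring mod 54: 6^1 ≡ 6, 6^2 ≡ 6² = 36, 6^4 ≡ 36² = 1296 ≡ 0, 6^8 ≡ 0² = 0, 6^16 ≡ 0² = 0. Since 17 = 16 + 1, 6^17 ≡ 0·6: 0·6 = 0. So 6^17 ≡ 0 (mod 54).
So T(0) = T(6) = 0 while 0 ≠ 6, therefore T is not injective.
Since T is not injective, we determine |image(T)|. Computing x^17 mod 54 for each x (by repeated squaring, reducing mod 54 at every step), the values T(0), T(1), …, T(53) are: 0, 1, 14, 27, 34, 11, 0, 31, 44, 27, 46, 5, 0, 25, 2, 27, 22, 35, 0, 37, 50, 27, 16, 47, 0, 13, 26, 27, 28, 41, 0, 7, 38, 27, 4, 17, 0, 19, 32, 27, 52, 29, 0, 49, 8, 27, 10, 23, 0, 43, 20, 27, 40, 53.
The distinct values are {0, 1, 2, 4, 5, 7, 8, 10, 11, 13, 14, 16, 17, 19, 20, 22, 23, 25, 26, 27, 28, 29, 31, 32, 34, 35, 37, 38, 40, 41, 43, 44, 46, 47, 49, 50, 52, 53}; there are 38 of them.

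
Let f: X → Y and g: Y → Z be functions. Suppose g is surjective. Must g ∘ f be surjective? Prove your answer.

No. Take X = {1}, Y = Z = {1, 2, 3, 4}, f(1) = 1, and g = identity (surjective).
Then (g ∘ f)(1) = 1, and 4 ∈ Z has no preimage under g ∘ f, so g ∘ f is not surjective.

not surjective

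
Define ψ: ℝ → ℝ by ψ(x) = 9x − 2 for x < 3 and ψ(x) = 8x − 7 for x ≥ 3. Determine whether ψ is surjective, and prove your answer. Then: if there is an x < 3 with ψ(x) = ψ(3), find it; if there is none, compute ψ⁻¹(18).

Both pieces are strictly increasing (slopes 9 and 8), so each is injective on its own interval.
The left piece maps (−∞, 3) onto (−∞, 25); the right piece maps [3, ∞) onto [17, ∞).
The union (−∞, 25) ∪ [17, ∞) covers ℝ, so ψ is surjective.
For the follow-up: the images overlap, so an x < 3 with ψ(x) = ψ(3) exists. ψ(3) = 17; solving 9x − 2 = 17 for x < 3 gives x = (17 + 2)/9 = 19/9.

19/9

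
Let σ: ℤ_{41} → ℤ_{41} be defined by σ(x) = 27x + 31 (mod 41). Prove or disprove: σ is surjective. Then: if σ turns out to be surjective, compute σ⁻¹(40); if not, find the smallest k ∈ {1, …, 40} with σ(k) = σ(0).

Since gcd(27, 41) = 1, 27 is invertible modulo 41. Euclid's algorithm: 41 = 1·27 + 14, 27 = 1·14 + 13, 14 = 1·13 + 1; back-substituting gives 1 = 38·27 − 25·41, so 27⁻¹ ≡ 38 (mod 41).
Then y ↦ 38(y − 31) is a two-sided inverse to σ, so every y ∈ ℤ_{41} has a preimage.
Hence σ is surjective.
Since σ is surjective, we find σ⁻¹(40): we need 27x ≡ 40 − 31 ≡ 9 (mod 41). Using 27⁻¹ = 38: x ≡ 38·9 = 342 = 8·41 + 14, so x = 14.
Check: σ(14) = 27·14 + 31 = 409 = 9·41 + 40 ≡ 40 (mod 41).

14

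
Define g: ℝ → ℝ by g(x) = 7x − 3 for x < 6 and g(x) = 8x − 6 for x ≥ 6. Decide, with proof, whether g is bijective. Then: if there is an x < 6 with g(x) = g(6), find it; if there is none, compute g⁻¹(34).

Both pieces are strictly increasing (slopes 7 and 8), so each is injective on its own interval.
The left piece maps (−∞, 6) onto (−∞, 39); the right piece maps [6, ∞) onto [42, ∞).
The images leave a gap (39 has no preimage), so g is not surjective, hence not bijective.
Because the two images are disjoint, no x < 6 has g(x) = g(6), so we compute g⁻¹(34): 34 lies in (−∞, 39), so solve 7x − 3 = 34: x = (34 + 3)/7 = 37/7.

37/7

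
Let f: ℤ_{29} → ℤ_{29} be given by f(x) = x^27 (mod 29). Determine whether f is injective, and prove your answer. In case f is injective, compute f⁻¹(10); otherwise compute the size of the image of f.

Since 29 is prime, the nonzero elements of ℤ_{29} form a cyclic group of order 28.
As gcd(27, 28) = 1, raising to the 27th power is a bijection on this group: if x_1^27 ≡ x_2^27 then (x_1x_2^{−1})^27 = 1, and the only element of order dividing gcd(27, 28) = 1 is 1, so x_1 = x_2.
With f(0) = 0 this makes f injective on all of ℤ_{29}, hence bijective (finite equal-size domain and codomain). In particular f is injective.
Since f is injective, we find the preimage of 10. The inverse of x ↦ x^27 on (ℤ_{29})^× is x ↦ x^27, because 27·27 = 729 = 26·28 + 1 ≡ 1 (mod 28) and x^{28} = 1 for x ≠ 0 (Fermat). So f⁻¹(10) = 10^27 mod 29.
Repeated squaring mod 29: 10^1 ≡ 10, 10^2 ≡ 10² = 100 ≡ 13, 10^4 ≡ 13² = 169 ≡ 24, 10^8 ≡ 24² = 576 ≡ 25, 10^16 ≡ 25² = 625 ≡ 16. Since 27 = 16 + 8 + 2 + 1, 10^27 ≡ 16·25·13·10: 16·25 = 400 ≡ 23, then 23·13 = 299 ≡ 9, then 9·10 = 90 ≡ 3. So 10^27 ≡ 3 (mod 29).
Hence f⁻¹(10) = 3.

3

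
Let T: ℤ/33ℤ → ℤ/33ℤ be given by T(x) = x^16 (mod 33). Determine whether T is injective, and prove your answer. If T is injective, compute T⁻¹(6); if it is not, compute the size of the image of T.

T(4): Repeated squaring mod 33: 4^1 ≡ 4, 4^2 ≡ 4² = 16, 4^4 ≡ 16² = 256 ≡ 25, 4^8 ≡ 25² = 625 ≡ 31, 4^16 ≡ 31² = 961 ≡ 4. So 4^16 ≡ 4 (mod 33).
T(7): Repeated squaring mod 33: 7^1 ≡ 7, 7^2 ≡ 7² = 49 ≡ 16, 7^4 ≡ 16² = 256 ≡ 25, 7^8 ≡ 25² = 625 ≡ 31, 7^16 ≡ 31² = 961 ≡ 4. So 7^16 ≡ 4 (mod 33).
So T(4) = T(7) = 4 while 4 ≠ 7, hence T is not injective.
Since T is not injective, we determine |image(T)|. Computing x^16 mod 33 for each x (by repeated squaring, reducing mod 33 at every step), the values T(0), T(1), …, T(32) are: 0, 1, 31, 3, 4, 16, 27, 4, 25, 9, 1, 22, 12, 31, 25, 15, 16, 16, 15, 25, 31, 12, 22, 1, 9, 25, 4, 27, 16, 4, 3, 31, 1.
The distinct values are {0, 1, 3, 4, 9, 12, 15, 16, 22, 25, 27, 31}; there are 12 of them.

12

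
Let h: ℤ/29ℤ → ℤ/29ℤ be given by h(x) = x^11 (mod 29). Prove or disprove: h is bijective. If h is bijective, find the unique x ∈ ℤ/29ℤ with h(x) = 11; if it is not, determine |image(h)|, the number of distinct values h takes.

Since 29 is prime, the nonzero elements of ℤ/29ℤ form a cyclic group of order 28.
As gcd(11, 28) = 1, raising to the 11th power is a bijection on this group: if s^11 ≡ t^11 then (st^{−1})^11 = 1, and the only element of order dividing gcd(11, 28) = 1 is 1, so s = t.
With h(0) = 0 this makes h injective on all of ℤ/29ℤ, hence bijective (finite equal-size domain and codomain). In particular h is bijective.
Since h is bijective, we find the preimage of 11. The inverse of x ↦ x^11 on (ℤ/29ℤ)^× is x ↦ x^23, because 11·23 = 253 = 9·28 + 1 ≡ 1 (mod 28) and x^{28} = 1 for x ≠ 0 (Fermat). So h⁻¹(11) = 11^23 mod 29.
Repeated squaring mod 29: 11^1 ≡ 11, 11^2 ≡ 11² = 121 ≡ 5, 11^4 ≡ 5² = 25, 11^8 ≡ 25² = 625 ≡ 16, 11^16 ≡ 16² = 256 ≡ 24. Since 23 = 16 + 4 + 2 + 1, 11^23 ≡ 24·25·5·11: 24·25 = 600 ≡ 20, then 20·5 = 100 ≡ 13, then 13·11 = 143 ≡ 27. So 11^23 ≡ 27 (mod 29).
Hence h⁻¹(11) = 27.

27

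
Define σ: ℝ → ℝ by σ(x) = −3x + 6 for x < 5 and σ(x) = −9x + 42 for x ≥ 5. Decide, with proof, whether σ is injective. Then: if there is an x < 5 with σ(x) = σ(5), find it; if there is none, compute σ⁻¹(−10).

Both pieces are strictly decreasing (slopes −3 and −9), so each is injective on its own interval.
The left piece maps (−∞, 5) onto (−9, ∞); the right piece maps [5, ∞) onto (−∞, −3].
These images overlap. In particular σ(5) = −3 (right piece), and solving −3x + 6 = −3 on the left piece gives x = 3 < 5.
So σ(3) = σ(5) with 3 ≠ 5, and σ is not injective. This x = 3 is the requested value below 5.

3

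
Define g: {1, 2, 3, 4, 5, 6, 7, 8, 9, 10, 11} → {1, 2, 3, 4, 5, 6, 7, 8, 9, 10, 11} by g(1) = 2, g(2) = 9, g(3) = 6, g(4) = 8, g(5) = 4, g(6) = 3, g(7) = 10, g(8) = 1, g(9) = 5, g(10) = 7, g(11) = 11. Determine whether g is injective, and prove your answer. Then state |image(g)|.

11

The values g(1), …, g(11) are 2, 9, 6, 8, 4, 3, 10, 1, 5, 7, 11 — all distinct.
So g(u) = g(v) only when u = v, and g is injective.
The image of g is {1, 2, 3, 4, 5, 6, 7, 8, 9, 10, 11}, which has 11 elements.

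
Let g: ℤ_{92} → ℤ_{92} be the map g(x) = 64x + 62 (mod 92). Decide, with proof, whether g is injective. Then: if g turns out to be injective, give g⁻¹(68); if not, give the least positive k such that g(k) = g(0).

We have gcd(64, 92) = 4 > 1. Taking s = 0 and t = 23: g(0) = 62 and g(23) = 64·23 + 62 = 1534 ≡ 62 (mod 92).
So g(0) = g(23) while 0 ≠ 23, therefore g is not injective.
Since g is not injective, we find the least positive k with g(k) = g(0): this means 64k ≡ 0 (mod 92), i.e. 92 ∣ 64k. Since gcd(64, 92) = 4, dividing through by 4 this holds exactly when 23 ∣ 16k, and as gcd(16, 23) = 1, exactly when 23 ∣ k.
The smallest positive such k is 23.

23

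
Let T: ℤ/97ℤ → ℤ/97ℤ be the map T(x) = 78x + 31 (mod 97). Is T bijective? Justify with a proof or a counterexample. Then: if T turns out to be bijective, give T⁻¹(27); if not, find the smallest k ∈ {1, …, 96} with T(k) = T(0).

If T(x_1) = T(x_2), then 78x_1 ≡ 78x_2 (mod 97). Because gcd(78, 97) = 1, we may cancel 78 to get x_1 ≡ x_2 (mod 97).
We now compute 78⁻¹ mod 97 explicitly. Euclid's algorithm: 97 = 1·78 + 19, 78 = 4·19 + 2, 19 = 9·2 + 1; back-substituting gives 1 = 51·78 − 41·97, so 78⁻¹ ≡ 51 (mod 97).
For any y ∈ ℤ/97ℤ, x = 51(y − 31) mod 97 satisfies T(x) = 78·51(y − 31) + 31 ≡ y (since 78·51 ≡ 1 mod 97). So every y has a preimage.
Thus T is bijective.
Since T is bijective, we find T⁻¹(27): we need 78x ≡ 27 − 31 ≡ 93 (mod 97). Using 78⁻¹ = 51: x ≡ 51·93 = 4743 = 48·97 + 87, so x = 87.
Check: T(87) = 78·87 + 31 = 6817 = 70·97 + 27 ≡ 27 (mod 97).

87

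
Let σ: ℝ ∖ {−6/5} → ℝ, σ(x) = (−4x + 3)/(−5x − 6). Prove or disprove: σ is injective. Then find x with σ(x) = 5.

Suppose σ(x_1) = σ(x_2). Cross-multiplying: (−4x_1 + 3)(−5x_2 − 6) = (−4x_2 + 3)(−5x_1 − 6).
Expanding both sides and cancelling the symmetric terms leaves 39·(x_1 − x_2) = 0. Since 39 ≠ 0, x_1 = x_2. Therefore σ is injective.
Solving σ(x) = 5: cross-multiplying gives −4x + 3 = 5(−5x − 6), which rearranges to 21x = −33, so x = −11/7.

-11/7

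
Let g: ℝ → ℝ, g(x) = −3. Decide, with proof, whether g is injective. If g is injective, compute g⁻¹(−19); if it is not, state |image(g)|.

1

g(0) = −3 = g(1) with 0 ≠ 1, so g is not injective.
Since g is not injective, we state |image(g)|: the image of g is {−3}, which has 1 element.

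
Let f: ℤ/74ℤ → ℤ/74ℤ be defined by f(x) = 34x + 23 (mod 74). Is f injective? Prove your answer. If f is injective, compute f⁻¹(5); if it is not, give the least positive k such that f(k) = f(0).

Recall: f is injective when f(u) = f(v) forces u = v.
We have gcd(34, 74) = 2 > 1. Taking u = 0 and v = 37: f(0) = 23 and f(37) = 34·37 + 23 = 1281 ≡ 23 (mod 74).
So f(0) = f(37) while 0 ≠ 37, so f is not injective.
Since f is not injective, we find the least positive k with f(k) = f(0): this means 34k ≡ 0 (mod 74), i.e. 74 ∣ 34k. Since gcd(34, 74) = 2, dividing through by 2 this holds exactly when 37 ∣ 17k, and as gcd(17, 37) = 1, exactly when 37 ∣ k.
The smallest positive such k is 37.

37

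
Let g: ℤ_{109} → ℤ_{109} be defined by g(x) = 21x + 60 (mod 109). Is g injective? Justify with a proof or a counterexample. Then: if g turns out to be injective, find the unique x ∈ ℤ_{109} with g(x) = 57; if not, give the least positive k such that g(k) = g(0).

31

If g(u) = g(v), then 21u ≡ 21v (mod 109). Because gcd(21, 109) = 1, we may cancel 21 to get u ≡ v (mod 109).
Thus g is injective.
We now compute 21⁻¹ mod 109 explicitly. Euclid's algorithm: 109 = 5·21 + 4, 21 = 5·4 + 1; back-substituting gives 1 = 26·21 − 5·109, so 21⁻¹ ≡ 26 (mod 109).
Since g is injective, we compute g⁻¹(57): solve 21x + 60 ≡ 57 (mod 109), i.e. 21x ≡ 106 (mod 109).
Multiplying by 21⁻¹ = 26 gives x ≡ 26·106 = 2756 = 25·109 + 31 ≡ 31 (mod 109).
Check: g(31) = 21·31 + 60 = 711 = 6·109 + 57 ≡ 57 (mod 109).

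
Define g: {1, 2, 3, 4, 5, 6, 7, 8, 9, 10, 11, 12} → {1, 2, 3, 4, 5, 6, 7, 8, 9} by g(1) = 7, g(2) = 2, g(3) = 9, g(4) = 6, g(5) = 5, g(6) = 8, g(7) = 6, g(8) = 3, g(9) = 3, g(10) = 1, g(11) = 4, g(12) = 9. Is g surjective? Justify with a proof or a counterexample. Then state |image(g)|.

Every element of the codomain has a preimage: 1 = g(10), 2 = g(2), 3 = g(8), 4 = g(11), 5 = g(5), 6 = g(4), 7 = g(1), 8 = g(6), 9 = g(3).
Hence g is surjective.
The image of g is {1, 2, 3, 4, 5, 6, 7, 8, 9}, which has 9 elements.

9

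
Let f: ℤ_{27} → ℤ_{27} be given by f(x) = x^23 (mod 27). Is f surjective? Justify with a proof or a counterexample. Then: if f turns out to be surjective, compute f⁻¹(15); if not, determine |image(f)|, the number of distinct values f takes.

f(0) = 0^23 = 0.
f(3): Repeated squaring mod 27: 3^1 ≡ 3, 3^2 ≡ 3² = 9, 3^4 ≡ 9² = 81 ≡ 0, 3^8 ≡ 0² = 0, 3^16 ≡ 0² = 0. Since 23 = 16 + 4 + 2 + 1, 3^23 ≡ 0·0·9·3: 0·0 = 0, then 0·9 = 0, then 0·3 = 0. So 3^23 ≡ 0 (mod 27).
So f(0) = f(3) = 0 while 0 ≠ 3, therefore f is not injective.
A non-injective map from the 27-element set ℤ_{27} to itself takes at most 26 distinct values, so it cannot be surjective. So f is not surjective.
Since f is not surjective, we determine |image(f)|. Computing x^23 mod 27 for each x (by repeated squaring, reducing mod 27 at every step), the values f(0), f(1), …, f(26) are: 0, 1, 5, 0, 25, 20, 0, 13, 17, 0, 19, 23, 0, 16, 11, 0, 4, 8, 0, 10, 14, 0, 7, 2, 0, 22, 26.
The distinct values are {0, 1, 2, 4, 5, 7, 8, 10, 11, 13, 14, 16, 17, 19, 20, 22, 23, 25, 26}; there are 19 of them.

19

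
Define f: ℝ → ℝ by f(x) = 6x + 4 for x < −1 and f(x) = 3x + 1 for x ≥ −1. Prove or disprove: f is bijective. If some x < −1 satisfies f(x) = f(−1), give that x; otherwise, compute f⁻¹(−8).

-2

Both pieces are strictly increasing (slopes 6 and 3), so each is injective on its own interval.
The left piece maps (−∞, −1) onto (−∞, −2); the right piece maps [−1, ∞) onto [−2, ∞).
Since −2 = −2, the images partition ℝ: f is injective and surjective, hence bijective.
Because the two images are disjoint, no x < −1 has f(x) = f(−1), so we compute f⁻¹(−8): −8 lies in (−∞, −2), so solve 6x + 4 = −8: x = (−8 − 4)/6 = −2.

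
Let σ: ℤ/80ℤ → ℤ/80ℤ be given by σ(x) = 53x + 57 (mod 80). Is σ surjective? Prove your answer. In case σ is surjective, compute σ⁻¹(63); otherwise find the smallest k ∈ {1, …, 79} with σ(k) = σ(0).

Since gcd(53, 80) = 1, 53 is invertible modulo 80. Euclid's algorithm: 80 = 1·53 + 27, 53 = 1·27 + 26, 27 = 1·26 + 1; back-substituting gives 1 = 77·53 − 51·80, so 53⁻¹ ≡ 77 (mod 80).
Then y ↦ 77(y − 57) is a two-sided inverse to σ, so every y ∈ ℤ/80ℤ has a preimage.
So σ is surjective.
Since σ is surjective, we find σ⁻¹(63): we need 53x ≡ 63 − 57 ≡ 6 (mod 80). Using 53⁻¹ = 77: x ≡ 77·6 = 462 = 5·80 + 62, so x = 62.
Check: σ(62) = 53·62 + 57 = 3343 = 41·80 + 63 ≡ 63 (mod 80).

62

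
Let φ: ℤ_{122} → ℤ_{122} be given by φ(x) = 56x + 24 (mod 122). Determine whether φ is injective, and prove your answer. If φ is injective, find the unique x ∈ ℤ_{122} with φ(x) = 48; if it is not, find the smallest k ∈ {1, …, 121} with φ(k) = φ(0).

61

By definition, injectivity means: for all s, t in the domain, φ(s) = φ(t) implies s = t.
We have gcd(56, 122) = 2 > 1. Taking s = 0 and t = 61: φ(0) = 24 and φ(61) = 56·61 + 24 = 3440 ≡ 24 (mod 122).
So φ(0) = φ(61) while 0 ≠ 61, thus φ is not injective.
Since φ is not injective, we find the least positive k with φ(k) = φ(0): this means 56k ≡ 0 (mod 122), i.e. 122 ∣ 56k. Since gcd(56, 122) = 2, dividing through by 2 this holds exactly when 61 ∣ 28k, and as gcd(28, 61) = 1, exactly when 61 ∣ k.
The smallest positive such k is 61.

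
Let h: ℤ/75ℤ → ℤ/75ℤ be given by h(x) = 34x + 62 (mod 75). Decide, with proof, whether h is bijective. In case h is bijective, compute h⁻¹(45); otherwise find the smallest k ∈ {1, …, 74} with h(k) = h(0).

37

Suppose h(s) = h(t) in ℤ/75ℤ. Then 34s + 62 ≡ 34t + 62 (mod 75), thus 34(s − t) ≡ 0 (mod 75).
Since gcd(34, 75) = 1, 34 is invertible modulo 75, thus s − t ≡ 0 (mod 75), i.e. s = t.
We now compute 34⁻¹ mod 75 explicitly. Euclid's algorithm: 75 = 2·34 + 7, 34 = 4·7 + 6, 7 = 1·6 + 1; back-substituting gives 1 = 64·34 − 29·75, so 34⁻¹ ≡ 64 (mod 75).
For any y ∈ ℤ/75ℤ, x = 64(y − 62) mod 75 satisfies h(x) = 34·64(y − 62) + 62 ≡ y (since 34·64 ≡ 1 mod 75). So every y has a preimage.
Hence h is bijective.
Since h is bijective, we find h⁻¹(45): we need 34x ≡ 45 − 62 ≡ 58 (mod 75). Using 34⁻¹ = 64: x ≡ 64·58 = 3712 = 49·75 + 37, so x = 37.
Check: h(37) = 34·37 + 62 = 1320 = 17·75 + 45 ≡ 45 (mod 75).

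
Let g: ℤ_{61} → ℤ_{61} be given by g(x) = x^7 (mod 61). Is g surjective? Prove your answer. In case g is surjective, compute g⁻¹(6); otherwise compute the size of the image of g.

Since 61 is prime, the nonzero elements of ℤ_{61} form a cyclic group of order 60.
As gcd(7, 60) = 1, raising to the 7th power is a bijection on this group: if s^7 ≡ t^7 then (st^{−1})^7 = 1, and the only element of order dividing gcd(7, 60) = 1 is 1, so s = t.
With g(0) = 0 this makes g injective on all of ℤ_{61}, hence bijective (finite equal-size domain and codomain). In particular g is surjective.
Since g is surjective, we find the preimage of 6. The inverse of x ↦ x^7 on (ℤ_{61})^× is x ↦ x^43, because 7·43 = 301 = 5·60 + 1 ≡ 1 (mod 60) and x^{60} = 1 for x ≠ 0 (Fermat). So g⁻¹(6) = 6^43 mod 61.
Repeated squaring mod 61: 6^1 ≡ 6, 6^2 ≡ 6² = 36, 6^4 ≡ 36² = 1296 ≡ 15, 6^8 ≡ 15² = 225 ≡ 42, 6^16 ≡ 42² = 1764 ≡ 56, 6^32 ≡ 56² = 3136 ≡ 25. Since 43 = 32 + 8 + 2 + 1, 6^43 ≡ 25·42·36·6: 25·42 = 1050 ≡ 13, then 13·36 = 468 ≡ 41, then 41·6 = 246 ≡ 2. So 6^43 ≡ 2 (mod 61).
Hence g⁻¹(6) = 2.

2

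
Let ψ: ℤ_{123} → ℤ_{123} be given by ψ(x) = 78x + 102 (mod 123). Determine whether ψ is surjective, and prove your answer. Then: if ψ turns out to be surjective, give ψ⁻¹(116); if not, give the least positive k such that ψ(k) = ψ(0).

Since gcd(78, 123) = 3, we have 78x ≡ 0 (mod 3) for all x, so ψ(x) ≡ 0 (mod 3).
But 1 ≢ 0 (mod 3), so 1 ∈ ℤ_{123} has no preimage. Hence ψ is not surjective.
Since ψ is not surjective, we find the least positive k with ψ(k) = ψ(0): this means 78k ≡ 0 (mod 123), i.e. 123 ∣ 78k. Since gcd(78, 123) = 3, dividing through by 3 this holds exactly when 41 ∣ 26k, and as gcd(26, 41) = 1, exactly when 41 ∣ k.
The smallest positive such k is 41.

41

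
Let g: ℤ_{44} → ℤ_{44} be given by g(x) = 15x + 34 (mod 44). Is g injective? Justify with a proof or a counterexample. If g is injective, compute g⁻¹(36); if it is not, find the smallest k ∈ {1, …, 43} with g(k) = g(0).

Recall: g is injective when g(x_1) = g(x_2) forces x_1 = x_2.
Suppose g(x_1) = g(x_2) in ℤ_{44}. Then 15x_1 + 34 ≡ 15x_2 + 34 (mod 44), therefore 15(x_1 − x_2) ≡ 0 (mod 44).
Since gcd(15, 44) = 1, 15 is invertible modulo 44, hence x_1 − x_2 ≡ 0 (mod 44), i.e. x_1 = x_2.
Hence g is injective.
We now compute 15⁻¹ mod 44 explicitly. Euclid's algorithm: 44 = 2·15 + 14, 15 = 1·14 + 1; back-substituting gives 1 = 3·15 − 1·44, so 15⁻¹ ≡ 3 (mod 44).
Since g is injective, we compute g⁻¹(36): solve 15x + 34 ≡ 36 (mod 44), i.e. 15x ≡ 2 (mod 44).
Multiplying by 15⁻¹ = 3 gives x ≡ 3·2 = 6 ≡ 6 (mod 44).
Check: g(6) = 15·6 + 34 = 124 = 2·44 + 36 ≡ 36 (mod 44).

6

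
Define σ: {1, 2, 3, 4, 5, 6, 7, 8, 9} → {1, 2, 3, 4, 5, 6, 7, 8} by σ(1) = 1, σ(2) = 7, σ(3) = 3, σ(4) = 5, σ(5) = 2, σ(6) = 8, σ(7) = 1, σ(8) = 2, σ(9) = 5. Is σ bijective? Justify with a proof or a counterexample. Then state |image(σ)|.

σ(1) = 1 = σ(7) with 1 ≠ 7, so σ is not injective, hence not bijective.
The image of σ is {1, 2, 3, 5, 7, 8}, which has 6 elements.

6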